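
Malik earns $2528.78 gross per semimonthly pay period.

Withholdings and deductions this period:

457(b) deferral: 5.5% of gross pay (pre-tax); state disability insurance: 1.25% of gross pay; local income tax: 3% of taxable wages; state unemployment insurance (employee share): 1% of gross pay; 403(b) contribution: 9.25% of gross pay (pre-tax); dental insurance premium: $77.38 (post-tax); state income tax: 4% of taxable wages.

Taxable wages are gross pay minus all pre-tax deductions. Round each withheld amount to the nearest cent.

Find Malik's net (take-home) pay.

457(b) deferral: $2528.78 × 0.055 = $139.08
403(b) contribution: $2528.78 × 0.0925 = $233.91
Pre-tax total = $139.08 + $233.91 = $372.99
Taxable wages = $2528.78 − $372.99 = $2155.79
State income tax: $2155.79 × 0.04 = $86.23
Local income tax: $2155.79 × 0.03 = $64.67
State unemployment insurance (employee share): $2528.78 × 0.01 = $25.29
State disability insurance: $2528.78 × 0.0125 = $31.61
Dental insurance premium: $77.38
Total deductions = $139.08 + $233.91 + $86.23 + $64.67 + $25.29 + $31.61 + $77.38 = $658.17
Net pay = $2528.78 − $658.17 = $1870.61

$1870.61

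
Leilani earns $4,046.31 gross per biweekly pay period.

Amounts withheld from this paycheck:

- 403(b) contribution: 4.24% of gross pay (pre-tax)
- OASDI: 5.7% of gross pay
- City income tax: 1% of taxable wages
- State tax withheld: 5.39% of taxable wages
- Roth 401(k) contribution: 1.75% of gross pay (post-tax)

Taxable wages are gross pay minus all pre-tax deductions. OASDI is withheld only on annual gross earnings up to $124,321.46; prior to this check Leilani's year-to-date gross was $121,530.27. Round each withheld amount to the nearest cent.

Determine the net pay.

403(b) contribution: $4,046.31 × 0.0424 = $171.56
Taxable wages = $4,046.31 − $171.56 = $3,874.75
City income tax: $3,874.75 × 0.01 = $38.75
State tax withheld: $3,874.75 × 0.0539 = $208.85
OASDI: only $124,321.46 − $121,530.27 = $2,791.19 of this check is subject → $2,791.19 × 0.057 = $159.10
Roth 401(k) contribution: $4,046.31 × 0.0175 = $70.81
Total deductions = $171.56 + $38.75 + $208.85 + $159.10 + $70.81 = $649.07
Net pay = $4,046.31 − $649.07 = $3,397.24

$3,397.24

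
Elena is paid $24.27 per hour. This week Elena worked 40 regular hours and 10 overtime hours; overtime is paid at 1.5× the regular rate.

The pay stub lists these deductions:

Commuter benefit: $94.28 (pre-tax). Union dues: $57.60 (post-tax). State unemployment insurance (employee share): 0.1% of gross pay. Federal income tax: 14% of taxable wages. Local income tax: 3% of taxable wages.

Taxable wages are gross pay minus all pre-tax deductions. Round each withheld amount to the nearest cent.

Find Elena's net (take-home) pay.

$970.74

Regular pay: 40 × $24.27 = $970.80
Overtime pay: 10 × $24.27 × 1.5 = $364.05
Gross pay = $970.80 + $364.05 = $1,334.85
Commuter benefit: $94.28
Taxable wages = $1,334.85 − $94.28 = $1,240.57
Local income tax: $1,240.57 × 0.03 = $37.22
Federal income tax: $1,240.57 × 0.14 = $173.68
State unemployment insurance (employee share): $1,334.85 × 0.001 = $1.33
Union dues: $57.60
Total deductions = $94.28 + $37.22 + $173.68 + $1.33 + $57.60 = $364.11
Net pay = $1,334.85 − $364.11 = $970.74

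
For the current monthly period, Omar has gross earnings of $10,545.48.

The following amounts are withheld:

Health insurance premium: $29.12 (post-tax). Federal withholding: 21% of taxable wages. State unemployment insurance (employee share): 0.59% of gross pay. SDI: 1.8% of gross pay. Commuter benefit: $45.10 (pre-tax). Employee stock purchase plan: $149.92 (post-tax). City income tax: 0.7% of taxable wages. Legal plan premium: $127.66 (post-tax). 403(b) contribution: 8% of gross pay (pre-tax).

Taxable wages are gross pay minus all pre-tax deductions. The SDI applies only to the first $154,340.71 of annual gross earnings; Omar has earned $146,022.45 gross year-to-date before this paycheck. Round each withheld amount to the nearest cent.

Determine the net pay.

$7,042.57

403(b) contribution: $10,545.48 × 0.08 = $843.64
Commuter benefit: $45.10
Pre-tax total = $843.64 + $45.10 = $888.74
Taxable wages = $10,545.48 − $888.74 = $9,656.74
Federal withholding: $9,656.74 × 0.21 = $2,027.92
City income tax: $9,656.74 × 0.007 = $67.60
State unemployment insurance (employee share): $10,545.48 × 0.0059 = $62.22
SDI: only $154,340.71 − $146,022.45 = $8,318.26 of this check is subject → $8,318.26 × 0.018 = $149.73
Employee stock purchase plan: $149.92
Legal plan premium: $127.66
Health insurance premium: $29.12
Total deductions = $843.64 + $45.10 + $2,027.92 + $67.60 + $62.22 + $149.73 + $149.92 + $127.66 + $29.12 = $3,502.91
Net pay = $10,545.48 − $3,502.91 = $7,042.57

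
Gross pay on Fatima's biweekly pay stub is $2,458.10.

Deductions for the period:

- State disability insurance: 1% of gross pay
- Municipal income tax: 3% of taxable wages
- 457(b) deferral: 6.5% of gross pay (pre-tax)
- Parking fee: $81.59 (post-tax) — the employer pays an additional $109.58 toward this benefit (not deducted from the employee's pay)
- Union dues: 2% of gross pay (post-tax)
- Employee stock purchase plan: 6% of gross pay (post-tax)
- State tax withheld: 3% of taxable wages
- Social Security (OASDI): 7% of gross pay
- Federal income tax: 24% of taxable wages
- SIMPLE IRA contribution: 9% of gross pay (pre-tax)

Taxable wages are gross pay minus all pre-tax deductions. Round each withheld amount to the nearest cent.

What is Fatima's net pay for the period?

SIMPLE IRA contribution: $2,458.10 × 0.09 = $221.23
457(b) deferral: $2,458.10 × 0.065 = $159.78
Pre-tax total = $221.23 + $159.78 = $381.01
Taxable wages = $2,458.10 − $381.01 = $2,077.09
Municipal income tax: $2,077.09 × 0.03 = $62.31
State tax withheld: $2,077.09 × 0.03 = $62.31
Federal income tax: $2,077.09 × 0.24 = $498.50
State disability insurance: $2,458.10 × 0.01 = $24.58
Social Security (OASDI): $2,458.10 × 0.07 = $172.07
Parking fee: $81.59
Employee stock purchase plan: $2,458.10 × 0.06 = $147.49
Union dues: $2,458.10 × 0.02 = $49.16
(Employer's $109.58 toward parking fee is not withheld from the employee.)
Total deductions = $221.23 + $159.78 + $62.31 + $62.31 + $498.50 + $24.58 + $172.07 + $81.59 + $147.49 + $49.16 = $1,479.02
Net pay = $2,458.10 − $1,479.02 = $979.08

$979.08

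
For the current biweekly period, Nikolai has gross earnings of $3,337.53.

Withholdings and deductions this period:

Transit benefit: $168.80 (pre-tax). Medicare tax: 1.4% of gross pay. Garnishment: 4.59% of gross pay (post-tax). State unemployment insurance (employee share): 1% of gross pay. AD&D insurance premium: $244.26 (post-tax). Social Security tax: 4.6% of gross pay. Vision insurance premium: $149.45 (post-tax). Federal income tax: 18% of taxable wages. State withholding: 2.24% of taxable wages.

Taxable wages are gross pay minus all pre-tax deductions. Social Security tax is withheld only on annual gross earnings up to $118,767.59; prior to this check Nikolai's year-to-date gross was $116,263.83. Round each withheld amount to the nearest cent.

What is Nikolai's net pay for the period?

$1,785.20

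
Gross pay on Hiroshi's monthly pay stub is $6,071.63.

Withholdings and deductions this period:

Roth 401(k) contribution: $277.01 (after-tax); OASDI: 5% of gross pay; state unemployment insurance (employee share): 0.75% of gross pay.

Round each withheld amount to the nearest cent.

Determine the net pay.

$5,445.50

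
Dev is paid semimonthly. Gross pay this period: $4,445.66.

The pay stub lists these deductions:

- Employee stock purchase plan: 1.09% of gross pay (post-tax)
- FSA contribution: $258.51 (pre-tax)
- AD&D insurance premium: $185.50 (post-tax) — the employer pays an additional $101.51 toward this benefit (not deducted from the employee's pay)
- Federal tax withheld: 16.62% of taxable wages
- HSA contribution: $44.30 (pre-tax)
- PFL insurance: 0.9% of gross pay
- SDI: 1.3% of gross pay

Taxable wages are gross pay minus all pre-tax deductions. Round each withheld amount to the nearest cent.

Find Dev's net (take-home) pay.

HSA contribution: $44.30
FSA contribution: $258.51
Pre-tax total = $44.30 + $258.51 = $302.81
Taxable wages = $4,445.66 − $302.81 = $4,142.85
Federal tax withheld: $4,142.85 × 0.1662 = $688.54
SDI: $4,445.66 × 0.013 = $57.79
PFL insurance: $4,445.66 × 0.009 = $40.01
Employee stock purchase plan: $4,445.66 × 0.0109 = $48.46
AD&D insurance premium: $185.50
(Employer's $101.51 toward AD&D insurance premium is not withheld from the employee.)
Total deductions = $44.30 + $258.51 + $688.54 + $57.79 + $40.01 + $48.46 + $185.50 = $1,323.11
Net pay = $4,445.66 − $1,323.11 = $3,122.55

$3,122.55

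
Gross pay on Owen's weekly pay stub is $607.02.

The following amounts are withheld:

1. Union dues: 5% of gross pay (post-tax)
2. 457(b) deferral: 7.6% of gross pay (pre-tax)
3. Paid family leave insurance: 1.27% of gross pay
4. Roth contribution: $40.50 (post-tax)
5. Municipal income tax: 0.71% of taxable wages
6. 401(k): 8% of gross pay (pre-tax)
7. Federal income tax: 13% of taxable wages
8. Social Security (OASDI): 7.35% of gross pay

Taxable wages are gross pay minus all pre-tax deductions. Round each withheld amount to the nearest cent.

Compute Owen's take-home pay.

401(k): $607.02 × 0.08 = $48.56
457(b) deferral: $607.02 × 0.076 = $46.13
Pre-tax total = $48.56 + $46.13 = $94.69
Taxable wages = $607.02 − $94.69 = $512.33
Federal income tax: $512.33 × 0.13 = $66.60
Municipal income tax: $512.33 × 0.0071 = $3.64
Paid family leave insurance: $607.02 × 0.0127 = $7.71
Social Security (OASDI): $607.02 × 0.0735 = $44.62
Roth contribution: $40.50
Union dues: $607.02 × 0.05 = $30.35
Total deductions = $48.56 + $46.13 + $66.60 + $3.64 + $7.71 + $44.62 + $40.50 + $30.35 = $288.11
Net pay = $607.02 − $288.11 = $318.91

$318.91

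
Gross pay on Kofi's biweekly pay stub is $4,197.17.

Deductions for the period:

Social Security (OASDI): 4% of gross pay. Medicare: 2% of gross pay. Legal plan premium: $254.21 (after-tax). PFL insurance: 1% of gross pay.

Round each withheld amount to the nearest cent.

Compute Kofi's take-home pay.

$3,649.16

PFL insurance: $4,197.17 × 0.01 = $41.97
Medicare: $4,197.17 × 0.02 = $83.94
Social Security (OASDI): $4,197.17 × 0.04 = $167.89
Legal plan premium: $254.21
Total deductions = $41.97 + $83.94 + $167.89 + $254.21 = $548.01
Net pay = $4,197.17 − $548.01 = $3,649.16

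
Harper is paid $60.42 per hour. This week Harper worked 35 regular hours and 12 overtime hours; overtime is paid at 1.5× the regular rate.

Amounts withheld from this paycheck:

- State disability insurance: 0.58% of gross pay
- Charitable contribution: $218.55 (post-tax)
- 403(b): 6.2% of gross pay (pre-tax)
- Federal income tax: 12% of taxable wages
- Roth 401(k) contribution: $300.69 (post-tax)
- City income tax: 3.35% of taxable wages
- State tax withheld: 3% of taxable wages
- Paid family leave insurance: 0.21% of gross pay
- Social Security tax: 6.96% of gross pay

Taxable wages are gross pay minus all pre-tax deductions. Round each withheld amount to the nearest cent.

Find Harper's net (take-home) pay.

Regular pay: 35 × $60.42 = $2114.70
Overtime pay: 12 × $60.42 × 1.5 = $1087.56
Gross pay = $2114.70 + $1087.56 = $3202.26
403(b): $3202.26 × 0.062 = $198.54
Taxable wages = $3202.26 − $198.54 = $3003.72
Federal income tax: $3003.72 × 0.12 = $360.45
City income tax: $3003.72 × 0.0335 = $100.62
State tax withheld: $3003.72 × 0.03 = $90.11
State disability insurance: $3202.26 × 0.0058 = $18.57
Paid family leave insurance: $3202.26 × 0.0021 = $6.72
Social Security tax: $3202.26 × 0.0696 = $222.88
Charitable contribution: $218.55
Roth 401(k) contribution: $300.69
Total deductions = $198.54 + $360.45 + $100.62 + $90.11 + $18.57 + $6.72 + $222.88 + $218.55 + $300.69 = $1517.13
Net pay = $3202.26 − $1517.13 = $1685.13

$1685.13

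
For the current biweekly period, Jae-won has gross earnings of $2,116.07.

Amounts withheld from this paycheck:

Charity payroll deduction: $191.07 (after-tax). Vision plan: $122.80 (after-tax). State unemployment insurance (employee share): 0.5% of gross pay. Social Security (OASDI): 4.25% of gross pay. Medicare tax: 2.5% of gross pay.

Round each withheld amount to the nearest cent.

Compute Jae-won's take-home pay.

$1,648.79

Social Security (OASDI): $2,116.07 × 0.0425 = $89.93
Medicare tax: $2,116.07 × 0.025 = $52.90
State unemployment insurance (employee share): $2,116.07 × 0.005 = $10.58
Charity payroll deduction: $191.07
Vision plan: $122.80
Total deductions = $89.93 + $52.90 + $10.58 + $191.07 + $122.80 = $467.28
Net pay = $2,116.07 − $467.28 = $1,648.79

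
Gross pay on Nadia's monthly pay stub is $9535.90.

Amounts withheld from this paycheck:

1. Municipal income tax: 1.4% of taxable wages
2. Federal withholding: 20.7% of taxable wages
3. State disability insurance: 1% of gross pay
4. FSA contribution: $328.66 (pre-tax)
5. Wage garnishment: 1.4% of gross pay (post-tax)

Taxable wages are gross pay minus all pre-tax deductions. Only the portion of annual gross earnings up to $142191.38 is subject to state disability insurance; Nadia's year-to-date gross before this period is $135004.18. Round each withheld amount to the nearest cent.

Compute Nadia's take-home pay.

FSA contribution: $328.66
Taxable wages = $9535.90 − $328.66 = $9207.24
Municipal income tax: $9207.24 × 0.014 = $128.90
Federal withholding: $9207.24 × 0.207 = $1905.90
State disability insurance: only $142191.38 − $135004.18 = $7187.20 of this check is subject → $7187.20 × 0.01 = $71.87
Wage garnishment: $9535.90 × 0.014 = $133.50
Total deductions = $328.66 + $128.90 + $1905.90 + $71.87 + $133.50 = $2568.83
Net pay = $9535.90 − $2568.83 = $6967.07

$6967.07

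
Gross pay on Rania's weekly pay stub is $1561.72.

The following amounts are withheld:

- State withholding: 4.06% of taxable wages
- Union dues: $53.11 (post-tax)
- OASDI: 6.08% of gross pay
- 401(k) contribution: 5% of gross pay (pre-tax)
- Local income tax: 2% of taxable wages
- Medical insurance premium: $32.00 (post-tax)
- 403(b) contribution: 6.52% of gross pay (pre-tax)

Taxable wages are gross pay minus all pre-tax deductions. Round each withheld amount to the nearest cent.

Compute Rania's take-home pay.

$1118.01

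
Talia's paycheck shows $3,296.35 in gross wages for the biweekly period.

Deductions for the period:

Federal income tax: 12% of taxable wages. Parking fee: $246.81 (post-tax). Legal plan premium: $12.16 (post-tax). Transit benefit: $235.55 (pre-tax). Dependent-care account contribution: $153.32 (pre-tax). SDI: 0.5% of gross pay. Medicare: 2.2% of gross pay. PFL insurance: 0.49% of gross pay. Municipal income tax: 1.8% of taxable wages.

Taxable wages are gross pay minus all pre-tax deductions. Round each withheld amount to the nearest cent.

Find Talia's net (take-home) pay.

Dependent-care account contribution: $153.32
Transit benefit: $235.55
Pre-tax total = $153.32 + $235.55 = $388.87
Taxable wages = $3,296.35 − $388.87 = $2,907.48
Federal income tax: $2,907.48 × 0.12 = $348.90
Municipal income tax: $2,907.48 × 0.018 = $52.33
PFL insurance: $3,296.35 × 0.0049 = $16.15
Medicare: $3,296.35 × 0.022 = $72.52
SDI: $3,296.35 × 0.005 = $16.48
Parking fee: $246.81
Legal plan premium: $12.16
Total deductions = $153.32 + $235.55 + $348.90 + $52.33 + $16.15 + $72.52 + $16.48 + $246.81 + $12.16 = $1,154.22
Net pay = $3,296.35 − $1,154.22 = $2,142.13

$2,142.13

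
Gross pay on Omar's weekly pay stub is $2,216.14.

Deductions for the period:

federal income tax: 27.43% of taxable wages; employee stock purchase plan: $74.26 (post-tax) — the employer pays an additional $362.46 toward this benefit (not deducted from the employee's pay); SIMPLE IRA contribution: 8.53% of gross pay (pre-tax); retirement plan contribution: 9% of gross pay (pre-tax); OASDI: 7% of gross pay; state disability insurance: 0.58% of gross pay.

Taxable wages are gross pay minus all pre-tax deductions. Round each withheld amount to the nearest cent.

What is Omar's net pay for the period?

SIMPLE IRA contribution: $2,216.14 × 0.0853 = $189.04
Retirement plan contribution: $2,216.14 × 0.09 = $199.45
Pre-tax total = $189.04 + $199.45 = $388.49
Taxable wages = $2,216.14 − $388.49 = $1,827.65
Federal income tax: $1,827.65 × 0.2743 = $501.32
OASDI: $2,216.14 × 0.07 = $155.13
State disability insurance: $2,216.14 × 0.0058 = $12.85
Employee stock purchase plan: $74.26
(Employer's $362.46 toward employee stock purchase plan is not withheld from the employee.)
Total deductions = $189.04 + $199.45 + $501.32 + $155.13 + $12.85 + $74.26 = $1,132.05
Net pay = $2,216.14 − $1,132.05 = $1,084.09

$1,084.09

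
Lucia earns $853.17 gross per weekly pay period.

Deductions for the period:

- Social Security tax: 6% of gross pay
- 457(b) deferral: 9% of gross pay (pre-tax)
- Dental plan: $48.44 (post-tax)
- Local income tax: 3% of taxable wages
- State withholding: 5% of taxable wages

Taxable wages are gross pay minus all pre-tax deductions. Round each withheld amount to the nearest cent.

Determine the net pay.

$614.64

457(b) deferral: $853.17 × 0.09 = $76.79
Taxable wages = $853.17 − $76.79 = $776.38
Local income tax: $776.38 × 0.03 = $23.29
State withholding: $776.38 × 0.05 = $38.82
Social Security tax: $853.17 × 0.06 = $51.19
Dental plan: $48.44
Total deductions = $76.79 + $23.29 + $38.82 + $51.19 + $48.44 = $238.53
Net pay = $853.17 − $238.53 = $614.64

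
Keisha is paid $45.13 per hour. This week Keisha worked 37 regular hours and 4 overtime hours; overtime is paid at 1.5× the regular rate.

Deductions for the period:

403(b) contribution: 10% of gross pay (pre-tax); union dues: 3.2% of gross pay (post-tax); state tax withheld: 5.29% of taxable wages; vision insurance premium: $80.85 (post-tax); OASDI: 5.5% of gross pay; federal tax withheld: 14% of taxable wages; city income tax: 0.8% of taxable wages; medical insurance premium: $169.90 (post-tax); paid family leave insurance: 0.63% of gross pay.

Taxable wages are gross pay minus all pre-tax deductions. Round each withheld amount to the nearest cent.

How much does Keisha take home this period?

Regular pay: 37 × $45.13 = $1669.81
Overtime pay: 4 × $45.13 × 1.5 = $270.78
Gross pay = $1669.81 + $270.78 = $1940.59
403(b) contribution: $1940.59 × 0.1 = $194.06
Taxable wages = $1940.59 − $194.06 = $1746.53
State tax withheld: $1746.53 × 0.0529 = $92.39
City income tax: $1746.53 × 0.008 = $13.97
Federal tax withheld: $1746.53 × 0.14 = $244.51
Paid family leave insurance: $1940.59 × 0.0063 = $12.23
OASDI: $1940.59 × 0.055 = $106.73
Vision insurance premium: $80.85
Union dues: $1940.59 × 0.032 = $62.10
Medical insurance premium: $169.90
Total deductions = $194.06 + $92.39 + $13.97 + $244.51 + $12.23 + $106.73 + $80.85 + $62.10 + $169.90 = $976.74
Net pay = $1940.59 − $976.74 = $963.85

$963.85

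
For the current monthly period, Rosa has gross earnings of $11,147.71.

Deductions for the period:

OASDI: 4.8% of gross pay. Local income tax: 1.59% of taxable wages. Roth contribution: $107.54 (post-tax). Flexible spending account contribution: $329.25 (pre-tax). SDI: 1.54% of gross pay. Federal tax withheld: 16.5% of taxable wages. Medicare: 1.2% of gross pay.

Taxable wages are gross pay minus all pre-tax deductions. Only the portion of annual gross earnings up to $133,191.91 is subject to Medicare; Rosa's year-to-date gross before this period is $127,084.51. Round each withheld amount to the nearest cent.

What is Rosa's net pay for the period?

$7,973.81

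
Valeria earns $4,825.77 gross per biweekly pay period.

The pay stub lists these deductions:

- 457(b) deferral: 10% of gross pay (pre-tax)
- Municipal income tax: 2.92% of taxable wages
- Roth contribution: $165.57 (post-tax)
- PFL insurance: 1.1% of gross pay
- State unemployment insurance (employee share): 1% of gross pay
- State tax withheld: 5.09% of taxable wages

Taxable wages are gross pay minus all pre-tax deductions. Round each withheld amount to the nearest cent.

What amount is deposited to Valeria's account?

$3,728.39

457(b) deferral: $4,825.77 × 0.1 = $482.58
Taxable wages = $4,825.77 − $482.58 = $4,343.19
State tax withheld: $4,343.19 × 0.0509 = $221.07
Municipal income tax: $4,343.19 × 0.0292 = $126.82
State unemployment insurance (employee share): $4,825.77 × 0.01 = $48.26
PFL insurance: $4,825.77 × 0.011 = $53.08
Roth contribution: $165.57
Total deductions = $482.58 + $221.07 + $126.82 + $48.26 + $53.08 + $165.57 = $1,097.38
Net pay = $4,825.77 − $1,097.38 = $3,728.39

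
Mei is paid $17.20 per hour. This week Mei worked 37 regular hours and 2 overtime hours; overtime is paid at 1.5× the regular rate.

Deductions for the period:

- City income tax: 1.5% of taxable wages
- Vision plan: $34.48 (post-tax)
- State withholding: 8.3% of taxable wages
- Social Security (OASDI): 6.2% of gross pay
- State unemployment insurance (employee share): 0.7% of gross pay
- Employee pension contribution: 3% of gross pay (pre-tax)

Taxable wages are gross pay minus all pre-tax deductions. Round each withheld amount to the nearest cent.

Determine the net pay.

$520.00

Regular pay: 37 × $17.20 = $636.40
Overtime pay: 2 × $17.20 × 1.5 = $51.60
Gross pay = $636.40 + $51.60 = $688.00
Employee pension contribution: $688.00 × 0.03 = $20.64
Taxable wages = $688.00 − $20.64 = $667.36
City income tax: $667.36 × 0.015 = $10.01
State withholding: $667.36 × 0.083 = $55.39
Social Security (OASDI): $688.00 × 0.062 = $42.66
State unemployment insurance (employee share): $688.00 × 0.007 = $4.82
Vision plan: $34.48
Total deductions = $20.64 + $10.01 + $55.39 + $42.66 + $4.82 + $34.48 = $168.00
Net pay = $688.00 − $168.00 = $520.00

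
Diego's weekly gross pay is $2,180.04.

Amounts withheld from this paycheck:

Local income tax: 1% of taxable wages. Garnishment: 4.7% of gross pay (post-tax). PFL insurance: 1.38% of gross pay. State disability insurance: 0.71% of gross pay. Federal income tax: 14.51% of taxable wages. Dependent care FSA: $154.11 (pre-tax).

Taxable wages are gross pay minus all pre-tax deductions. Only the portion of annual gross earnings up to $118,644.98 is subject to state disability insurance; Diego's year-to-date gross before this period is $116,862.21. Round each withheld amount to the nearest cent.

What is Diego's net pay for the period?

$1,566.51

Dependent care FSA: $154.11
Taxable wages = $2,180.04 − $154.11 = $2,025.93
Federal income tax: $2,025.93 × 0.1451 = $293.96
Local income tax: $2,025.93 × 0.01 = $20.26
PFL insurance: $2,180.04 × 0.0138 = $30.08
State disability insurance: only $118,644.98 − $116,862.21 = $1,782.77 of this check is subject → $1,782.77 × 0.0071 = $12.66
Garnishment: $2,180.04 × 0.047 = $102.46
Total deductions = $154.11 + $293.96 + $20.26 + $30.08 + $12.66 + $102.46 = $613.53
Net pay = $2,180.04 − $613.53 = $1,566.51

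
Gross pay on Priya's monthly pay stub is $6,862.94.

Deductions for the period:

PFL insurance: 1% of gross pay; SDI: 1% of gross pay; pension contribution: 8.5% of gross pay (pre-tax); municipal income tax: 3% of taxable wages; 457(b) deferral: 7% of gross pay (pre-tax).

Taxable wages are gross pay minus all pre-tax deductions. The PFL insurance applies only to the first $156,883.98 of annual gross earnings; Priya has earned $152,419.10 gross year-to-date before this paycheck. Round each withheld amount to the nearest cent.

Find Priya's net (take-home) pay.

$5,511.92

Pension contribution: $6,862.94 × 0.085 = $583.35
457(b) deferral: $6,862.94 × 0.07 = $480.41
Pre-tax total = $583.35 + $480.41 = $1,063.76
Taxable wages = $6,862.94 − $1,063.76 = $5,799.18
Municipal income tax: $5,799.18 × 0.03 = $173.98
SDI: $6,862.94 × 0.01 = $68.63
PFL insurance: only $156,883.98 − $152,419.10 = $4,464.88 of this check is subject → $4,464.88 × 0.01 = $44.65
Total deductions = $583.35 + $480.41 + $173.98 + $68.63 + $44.65 = $1,351.02
Net pay = $6,862.94 − $1,351.02 = $5,511.92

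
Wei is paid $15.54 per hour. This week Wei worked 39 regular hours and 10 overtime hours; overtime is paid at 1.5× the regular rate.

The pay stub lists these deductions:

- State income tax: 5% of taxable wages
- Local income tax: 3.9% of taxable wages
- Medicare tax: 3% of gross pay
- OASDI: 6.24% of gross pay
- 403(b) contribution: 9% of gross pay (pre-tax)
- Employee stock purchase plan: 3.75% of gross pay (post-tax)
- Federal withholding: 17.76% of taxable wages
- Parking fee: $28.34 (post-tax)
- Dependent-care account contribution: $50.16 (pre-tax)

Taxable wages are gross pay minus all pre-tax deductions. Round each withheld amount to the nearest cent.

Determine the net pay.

Regular pay: 39 × $15.54 = $606.06
Overtime pay: 10 × $15.54 × 1.5 = $233.10
Gross pay = $606.06 + $233.10 = $839.16
Dependent-care account contribution: $50.16
403(b) contribution: $839.16 × 0.09 = $75.52
Pre-tax total = $50.16 + $75.52 = $125.68
Taxable wages = $839.16 − $125.68 = $713.48
Local income tax: $713.48 × 0.039 = $27.83
Federal withholding: $713.48 × 0.1776 = $126.71
State income tax: $713.48 × 0.05 = $35.67
OASDI: $839.16 × 0.0624 = $52.36
Medicare tax: $839.16 × 0.03 = $25.17
Parking fee: $28.34
Employee stock purchase plan: $839.16 × 0.0375 = $31.47
Total deductions = $50.16 + $75.52 + $27.83 + $126.71 + $35.67 + $52.36 + $25.17 + $28.34 + $31.47 = $453.23
Net pay = $839.16 − $453.23 = $385.93

$385.93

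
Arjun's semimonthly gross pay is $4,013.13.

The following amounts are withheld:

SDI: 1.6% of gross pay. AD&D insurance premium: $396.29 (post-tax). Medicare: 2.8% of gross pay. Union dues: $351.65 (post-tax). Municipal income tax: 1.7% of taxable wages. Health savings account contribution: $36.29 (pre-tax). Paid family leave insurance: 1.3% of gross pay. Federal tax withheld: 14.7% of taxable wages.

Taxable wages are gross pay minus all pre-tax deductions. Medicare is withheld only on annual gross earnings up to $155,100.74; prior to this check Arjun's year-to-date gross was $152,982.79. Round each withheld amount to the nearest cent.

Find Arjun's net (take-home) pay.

Health savings account contribution: $36.29
Taxable wages = $4,013.13 − $36.29 = $3,976.84
Federal tax withheld: $3,976.84 × 0.147 = $584.60
Municipal income tax: $3,976.84 × 0.017 = $67.61
SDI: $4,013.13 × 0.016 = $64.21
Medicare: only $155,100.74 − $152,982.79 = $2,117.95 of this check is subject → $2,117.95 × 0.028 = $59.30
Paid family leave insurance: $4,013.13 × 0.013 = $52.17
Union dues: $351.65
AD&D insurance premium: $396.29
Total deductions = $36.29 + $584.60 + $67.61 + $64.21 + $59.30 + $52.17 + $351.65 + $396.29 = $1,612.12
Net pay = $4,013.13 − $1,612.12 = $2,401.01

$2,401.01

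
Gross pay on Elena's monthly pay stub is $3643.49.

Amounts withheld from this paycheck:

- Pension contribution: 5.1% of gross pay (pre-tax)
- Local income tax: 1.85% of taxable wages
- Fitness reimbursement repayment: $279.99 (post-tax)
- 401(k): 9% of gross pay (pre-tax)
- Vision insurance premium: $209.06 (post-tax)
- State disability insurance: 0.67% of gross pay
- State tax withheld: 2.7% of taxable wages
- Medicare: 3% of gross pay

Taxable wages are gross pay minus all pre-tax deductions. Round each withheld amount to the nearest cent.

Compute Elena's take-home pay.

401(k): $3643.49 × 0.09 = $327.91
Pension contribution: $3643.49 × 0.051 = $185.82
Pre-tax total = $327.91 + $185.82 = $513.73
Taxable wages = $3643.49 − $513.73 = $3129.76
Local income tax: $3129.76 × 0.0185 = $57.90
State tax withheld: $3129.76 × 0.027 = $84.50
State disability insurance: $3643.49 × 0.0067 = $24.41
Medicare: $3643.49 × 0.03 = $109.30
Vision insurance premium: $209.06
Fitness reimbursement repayment: $279.99
Total deductions = $327.91 + $185.82 + $57.90 + $84.50 + $24.41 + $109.30 + $209.06 + $279.99 = $1278.89
Net pay = $3643.49 − $1278.89 = $2364.60

$2364.60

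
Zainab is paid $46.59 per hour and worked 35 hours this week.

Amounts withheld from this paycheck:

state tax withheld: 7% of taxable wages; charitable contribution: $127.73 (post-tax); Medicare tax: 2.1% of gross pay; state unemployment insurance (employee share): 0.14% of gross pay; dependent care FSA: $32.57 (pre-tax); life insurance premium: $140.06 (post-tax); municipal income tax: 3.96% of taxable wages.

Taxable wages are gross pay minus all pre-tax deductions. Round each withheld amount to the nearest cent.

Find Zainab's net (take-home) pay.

$1118.62

Gross pay: 35 × $46.59 = $1630.65
Dependent care FSA: $32.57
Taxable wages = $1630.65 − $32.57 = $1598.08
Municipal income tax: $1598.08 × 0.0396 = $63.28
State tax withheld: $1598.08 × 0.07 = $111.87
State unemployment insurance (employee share): $1630.65 × 0.0014 = $2.28
Medicare tax: $1630.65 × 0.021 = $34.24
Charitable contribution: $127.73
Life insurance premium: $140.06
Total deductions = $32.57 + $63.28 + $111.87 + $2.28 + $34.24 + $127.73 + $140.06 = $512.03
Net pay = $1630.65 − $512.03 = $1118.62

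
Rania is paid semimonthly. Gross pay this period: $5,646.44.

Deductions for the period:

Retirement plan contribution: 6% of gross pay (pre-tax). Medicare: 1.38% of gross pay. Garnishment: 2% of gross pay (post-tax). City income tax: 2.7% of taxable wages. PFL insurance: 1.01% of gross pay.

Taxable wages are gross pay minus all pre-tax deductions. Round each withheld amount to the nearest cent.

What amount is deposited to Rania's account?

$4,916.46

Retirement plan contribution: $5,646.44 × 0.06 = $338.79
Taxable wages = $5,646.44 − $338.79 = $5,307.65
City income tax: $5,307.65 × 0.027 = $143.31
Medicare: $5,646.44 × 0.0138 = $77.92
PFL insurance: $5,646.44 × 0.0101 = $57.03
Garnishment: $5,646.44 × 0.02 = $112.93
Total deductions = $338.79 + $143.31 + $77.92 + $57.03 + $112.93 = $729.98
Net pay = $5,646.44 − $729.98 = $4,916.46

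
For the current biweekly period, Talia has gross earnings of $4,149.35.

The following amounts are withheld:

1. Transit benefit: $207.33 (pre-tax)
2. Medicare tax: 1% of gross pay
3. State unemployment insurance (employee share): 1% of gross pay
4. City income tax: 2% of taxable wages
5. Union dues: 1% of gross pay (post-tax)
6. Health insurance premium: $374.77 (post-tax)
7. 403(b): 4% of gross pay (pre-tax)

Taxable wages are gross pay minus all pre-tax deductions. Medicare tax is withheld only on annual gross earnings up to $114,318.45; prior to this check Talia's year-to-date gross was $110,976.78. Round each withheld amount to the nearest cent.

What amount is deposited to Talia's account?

$3,209.36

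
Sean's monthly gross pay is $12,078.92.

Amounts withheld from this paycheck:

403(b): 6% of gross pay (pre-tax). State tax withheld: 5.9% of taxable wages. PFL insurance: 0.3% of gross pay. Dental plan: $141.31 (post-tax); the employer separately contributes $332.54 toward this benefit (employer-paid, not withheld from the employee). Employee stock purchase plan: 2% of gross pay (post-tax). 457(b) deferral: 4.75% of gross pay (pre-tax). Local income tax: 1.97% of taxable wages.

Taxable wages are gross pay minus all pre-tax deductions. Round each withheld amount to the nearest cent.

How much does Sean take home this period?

$9,512.88

457(b) deferral: $12,078.92 × 0.0475 = $573.75
403(b): $12,078.92 × 0.06 = $724.74
Pre-tax total = $573.75 + $724.74 = $1,298.49
Taxable wages = $12,078.92 − $1,298.49 = $10,780.43
Local income tax: $10,780.43 × 0.0197 = $212.37
State tax withheld: $10,780.43 × 0.059 = $636.05
PFL insurance: $12,078.92 × 0.003 = $36.24
Employee stock purchase plan: $12,078.92 × 0.02 = $241.58
Dental plan: $141.31
(Employer's $332.54 toward dental plan is not withheld from the employee.)
Total deductions = $573.75 + $724.74 + $212.37 + $636.05 + $36.24 + $241.58 + $141.31 = $2,566.04
Net pay = $12,078.92 − $2,566.04 = $9,512.88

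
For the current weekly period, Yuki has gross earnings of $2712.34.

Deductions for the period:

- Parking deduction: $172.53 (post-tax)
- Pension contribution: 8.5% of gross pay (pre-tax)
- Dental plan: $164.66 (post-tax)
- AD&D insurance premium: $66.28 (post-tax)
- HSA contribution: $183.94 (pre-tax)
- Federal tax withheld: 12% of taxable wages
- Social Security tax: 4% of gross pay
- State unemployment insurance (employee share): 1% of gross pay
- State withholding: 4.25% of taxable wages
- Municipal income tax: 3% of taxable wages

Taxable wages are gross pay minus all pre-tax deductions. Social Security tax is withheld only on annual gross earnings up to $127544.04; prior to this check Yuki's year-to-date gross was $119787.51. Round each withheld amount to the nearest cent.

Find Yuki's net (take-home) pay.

$1316.43

Pension contribution: $2712.34 × 0.085 = $230.55
HSA contribution: $183.94
Pre-tax total = $230.55 + $183.94 = $414.49
Taxable wages = $2712.34 − $414.49 = $2297.85
Municipal income tax: $2297.85 × 0.03 = $68.94
Federal tax withheld: $2297.85 × 0.12 = $275.74
State withholding: $2297.85 × 0.0425 = $97.66
Social Security tax: cap not yet reached, full $2712.34 is subject → $2712.34 × 0.04 = $108.49
State unemployment insurance (employee share): $2712.34 × 0.01 = $27.12
Parking deduction: $172.53
Dental plan: $164.66
AD&D insurance premium: $66.28
Total deductions = $230.55 + $183.94 + $68.94 + $275.74 + $97.66 + $108.49 + $27.12 + $172.53 + $164.66 + $66.28 = $1395.91
Net pay = $2712.34 − $1395.91 = $1316.43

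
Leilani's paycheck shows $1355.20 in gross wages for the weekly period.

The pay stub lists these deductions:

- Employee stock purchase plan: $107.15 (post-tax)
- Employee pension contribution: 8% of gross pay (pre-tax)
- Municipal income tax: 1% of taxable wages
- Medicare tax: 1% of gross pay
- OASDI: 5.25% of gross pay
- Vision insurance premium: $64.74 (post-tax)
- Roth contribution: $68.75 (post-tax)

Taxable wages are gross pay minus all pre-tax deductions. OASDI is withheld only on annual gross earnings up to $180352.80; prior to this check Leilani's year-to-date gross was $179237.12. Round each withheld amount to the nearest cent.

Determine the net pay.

$921.55

Employee pension contribution: $1355.20 × 0.08 = $108.42
Taxable wages = $1355.20 − $108.42 = $1246.78
Municipal income tax: $1246.78 × 0.01 = $12.47
OASDI: only $180352.80 − $179237.12 = $1115.68 of this check is subject → $1115.68 × 0.0525 = $58.57
Medicare tax: $1355.20 × 0.01 = $13.55
Vision insurance premium: $64.74
Employee stock purchase plan: $107.15
Roth contribution: $68.75
Total deductions = $108.42 + $12.47 + $58.57 + $13.55 + $64.74 + $107.15 + $68.75 = $433.65
Net pay = $1355.20 − $433.65 = $921.55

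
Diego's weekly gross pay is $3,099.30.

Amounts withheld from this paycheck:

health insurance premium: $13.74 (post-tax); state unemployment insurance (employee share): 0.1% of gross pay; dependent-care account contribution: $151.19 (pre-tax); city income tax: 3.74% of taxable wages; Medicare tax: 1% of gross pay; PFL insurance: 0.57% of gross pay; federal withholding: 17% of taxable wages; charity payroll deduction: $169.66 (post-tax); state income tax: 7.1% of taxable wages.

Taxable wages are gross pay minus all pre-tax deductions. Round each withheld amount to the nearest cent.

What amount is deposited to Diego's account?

$1,892.19

Dependent-care account contribution: $151.19
Taxable wages = $3,099.30 − $151.19 = $2,948.11
City income tax: $2,948.11 × 0.0374 = $110.26
Federal withholding: $2,948.11 × 0.17 = $501.18
State income tax: $2,948.11 × 0.071 = $209.32
Medicare tax: $3,099.30 × 0.01 = $30.99
PFL insurance: $3,099.30 × 0.0057 = $17.67
State unemployment insurance (employee share): $3,099.30 × 0.001 = $3.10
Charity payroll deduction: $169.66
Health insurance premium: $13.74
Total deductions = $151.19 + $110.26 + $501.18 + $209.32 + $30.99 + $17.67 + $3.10 + $169.66 + $13.74 = $1,207.11
Net pay = $3,099.30 − $1,207.11 = $1,892.19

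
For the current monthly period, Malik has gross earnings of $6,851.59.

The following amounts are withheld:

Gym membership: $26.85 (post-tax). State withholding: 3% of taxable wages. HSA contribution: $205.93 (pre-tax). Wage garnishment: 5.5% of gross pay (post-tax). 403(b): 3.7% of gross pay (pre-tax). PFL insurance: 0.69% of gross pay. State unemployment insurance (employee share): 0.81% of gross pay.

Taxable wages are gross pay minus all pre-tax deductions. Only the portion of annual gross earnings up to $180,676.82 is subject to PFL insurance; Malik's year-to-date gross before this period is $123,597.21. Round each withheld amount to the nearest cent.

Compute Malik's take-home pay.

$5,693.92

HSA contribution: $205.93
403(b): $6,851.59 × 0.037 = $253.51
Pre-tax total = $205.93 + $253.51 = $459.44
Taxable wages = $6,851.59 − $459.44 = $6,392.15
State withholding: $6,392.15 × 0.03 = $191.76
PFL insurance: cap not yet reached, full $6,851.59 is subject → $6,851.59 × 0.0069 = $47.28
State unemployment insurance (employee share): $6,851.59 × 0.0081 = $55.50
Wage garnishment: $6,851.59 × 0.055 = $376.84
Gym membership: $26.85
Total deductions = $205.93 + $253.51 + $191.76 + $47.28 + $55.50 + $376.84 + $26.85 = $1,157.67
Net pay = $6,851.59 − $1,157.67 = $5,693.92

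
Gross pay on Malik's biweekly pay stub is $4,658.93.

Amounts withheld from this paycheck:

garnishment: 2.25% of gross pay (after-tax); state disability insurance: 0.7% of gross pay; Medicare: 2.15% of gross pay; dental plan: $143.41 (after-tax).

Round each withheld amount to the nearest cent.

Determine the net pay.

$4,277.91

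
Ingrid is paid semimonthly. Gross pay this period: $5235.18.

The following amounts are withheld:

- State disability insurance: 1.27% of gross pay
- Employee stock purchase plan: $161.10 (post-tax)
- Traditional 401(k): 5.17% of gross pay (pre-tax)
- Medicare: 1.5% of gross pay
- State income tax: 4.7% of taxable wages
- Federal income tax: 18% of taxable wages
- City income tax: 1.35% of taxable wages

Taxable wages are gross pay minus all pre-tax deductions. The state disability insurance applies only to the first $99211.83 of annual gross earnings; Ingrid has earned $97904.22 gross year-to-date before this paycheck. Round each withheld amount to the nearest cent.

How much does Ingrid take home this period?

Traditional 401(k): $5235.18 × 0.0517 = $270.66
Taxable wages = $5235.18 − $270.66 = $4964.52
Federal income tax: $4964.52 × 0.18 = $893.61
State income tax: $4964.52 × 0.047 = $233.33
City income tax: $4964.52 × 0.0135 = $67.02
State disability insurance: only $99211.83 − $97904.22 = $1307.61 of this check is subject → $1307.61 × 0.0127 = $16.61
Medicare: $5235.18 × 0.015 = $78.53
Employee stock purchase plan: $161.10
Total deductions = $270.66 + $893.61 + $233.33 + $67.02 + $16.61 + $78.53 + $161.10 = $1720.86
Net pay = $5235.18 − $1720.86 = $3514.32

$3514.32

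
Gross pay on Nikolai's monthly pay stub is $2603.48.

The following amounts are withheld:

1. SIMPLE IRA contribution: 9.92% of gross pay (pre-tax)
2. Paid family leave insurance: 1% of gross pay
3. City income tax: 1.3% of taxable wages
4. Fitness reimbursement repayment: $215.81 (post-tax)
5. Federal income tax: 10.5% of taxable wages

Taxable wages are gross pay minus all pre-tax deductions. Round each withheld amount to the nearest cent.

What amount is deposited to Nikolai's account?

$1826.63

SIMPLE IRA contribution: $2603.48 × 0.0992 = $258.27
Taxable wages = $2603.48 − $258.27 = $2345.21
Federal income tax: $2345.21 × 0.105 = $246.25
City income tax: $2345.21 × 0.013 = $30.49
Paid family leave insurance: $2603.48 × 0.01 = $26.03
Fitness reimbursement repayment: $215.81
Total deductions = $258.27 + $246.25 + $30.49 + $26.03 + $215.81 = $776.85
Net pay = $2603.48 − $776.85 = $1826.63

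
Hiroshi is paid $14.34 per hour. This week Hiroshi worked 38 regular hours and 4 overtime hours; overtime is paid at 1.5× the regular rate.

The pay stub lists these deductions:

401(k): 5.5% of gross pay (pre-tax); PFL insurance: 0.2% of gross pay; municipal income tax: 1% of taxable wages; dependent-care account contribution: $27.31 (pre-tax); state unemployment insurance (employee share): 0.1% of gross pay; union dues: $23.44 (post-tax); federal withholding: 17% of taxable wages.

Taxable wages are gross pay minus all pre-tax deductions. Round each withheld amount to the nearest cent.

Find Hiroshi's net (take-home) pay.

$441.21

Regular pay: 38 × $14.34 = $544.92
Overtime pay: 4 × $14.34 × 1.5 = $86.04
Gross pay = $544.92 + $86.04 = $630.96
Dependent-care account contribution: $27.31
401(k): $630.96 × 0.055 = $34.70
Pre-tax total = $27.31 + $34.70 = $62.01
Taxable wages = $630.96 − $62.01 = $568.95
Municipal income tax: $568.95 × 0.01 = $5.69
Federal withholding: $568.95 × 0.17 = $96.72
PFL insurance: $630.96 × 0.002 = $1.26
State unemployment insurance (employee share): $630.96 × 0.001 = $0.63
Union dues: $23.44
Total deductions = $27.31 + $34.70 + $5.69 + $96.72 + $1.26 + $0.63 + $23.44 = $189.75
Net pay = $630.96 − $189.75 = $441.21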